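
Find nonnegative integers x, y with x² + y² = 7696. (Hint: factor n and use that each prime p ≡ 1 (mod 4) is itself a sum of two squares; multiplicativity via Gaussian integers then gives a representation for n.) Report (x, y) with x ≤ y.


Step 1: Factor n = 7696 = 2^4 · 13 · 37.
Step 2: Check the mod-4 condition on each prime factor: 2 = 2 (special); 13 ≡ 1 (mod 4), exponent 1; 37 ≡ 1 (mod 4), exponent 1.
All primes ≡ 3 (mod 4) appear to even exponent (or don't appear), so by the two-squares theorem n IS expressible as a sum of two squares.
Step 3: Build a representation. Group n = k² · m with k = 4 and m = 13 · 37 = 481 (a product of primes ≡ 1 (mod 4)); a representation of m scales to one of n via (k·x)² + (k·y)² = k²(x² + y²). Each prime p ≡ 1 (mod 4) is itself a sum of two squares; find a² by testing p − a² for a perfect square:
  13: 13 − 1² = 12, 13 − 2² = 9 = 3² ⇒ 13 = 2² + 3².
  37: 37 − 1² = 36 = 6² ⇒ 37 = 1² + 6².
  Combine using the Brahmagupta–Fibonacci identity (a² + b²)(c² + d²) = (ac − bd)² + (ad + bc)² = (ac + bd)² + (ad − bc)²:
  13 · 37 = 481: from (2² + 3²)(1² + 6²), take (2·1 − 3·6, 2·6 + 3·1) = (2 − 18, 12 + 3) = (-16, 15); dropping signs (only squares matter) gives (16, 15); check 16² + 15² = 256 + 225 = 481 ✓.
  Scale by k = 4: (4·16, 4·15) = (64, 60).
Step 4: Order so x ≤ y and verify: 60² + 64² = 3600 + 4096 = 7696 = n. ✓

n = 7696 = 60² + 64² (one valid representation with x ≤ y).


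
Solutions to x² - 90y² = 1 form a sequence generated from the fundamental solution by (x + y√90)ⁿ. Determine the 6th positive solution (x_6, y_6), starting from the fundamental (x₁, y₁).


Step 1: Find the fundamental solution (x₁, y₁) of x² - 90y² = 1.
  Expand √90 as a continued fraction. a₀ = ⌊√90⌋ = 9; iterate m_{k+1} = d_k·a_k − m_k, d_{k+1} = (90 − m_{k+1}²)/d_k, a_{k+1} = ⌊(a₀ + m_{k+1})/d_{k+1}⌋ (starting m₀ = 0, d₀ = 1), with convergents p_k = a_k·p_{k-1} + p_{k-2}, q_k = a_k·q_{k-1} + q_{k-2} (p₋₁ = 1, q₋₁ = 0):
  k = 0: a₀ = 9; p₀/q₀ = 9/1; p₀² − 90·q₀² = 81 − 90 = -9.
  k = 1: m = 9, d = 9, a = ⌊(9 + 9)/9⌋ = 2; p/q = (2·9 + 1)/(2·1 + 0) = 19/2; p² − 90·q² = 361 − 360 = 1.
  The first convergent with p² − 90·q² = 1 gives the fundamental solution (x₁, y₁) = (19, 2).
Step 2: Apply the recurrence (x_{n+1}, y_{n+1}) = (x₁x_n + 90y₁y_n, x₁y_n + y₁x_n) repeatedly.
  From (x_1, y_1) = (19, 2): x_2 = 19·19 + 90·2·2 = 721; y_2 = 19·2 + 2·19 = 76.
  From (x_2, y_2) = (721, 76): x_3 = 19·721 + 90·2·76 = 27379; y_3 = 19·76 + 2·721 = 2886.
  From (x_3, y_3) = (27379, 2886): x_4 = 19·27379 + 90·2·2886 = 1039681; y_4 = 19·2886 + 2·27379 = 109592.
  From (x_4, y_4) = (1039681, 109592): x_5 = 19·1039681 + 90·2·109592 = 39480499; y_5 = 19·109592 + 2·1039681 = 4161610.
  From (x_5, y_5) = (39480499, 4161610): x_6 = 19·39480499 + 90·2·4161610 = 1499219281; y_6 = 19·4161610 + 2·39480499 = 158031588.
Step 3: Verify x_6² - 90·y_6² = 2247658452522156961 - 2247658452522156960 = 1 (should be 1). ✓

(x_1, y_1) = (19, 2); (x_6, y_6) = (1499219281, 158031588).


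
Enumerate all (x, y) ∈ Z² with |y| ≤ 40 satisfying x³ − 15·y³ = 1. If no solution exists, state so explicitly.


The equation is x³ - 15y³ = 1. For fixed y, x³ = 15·y³ + 1, so a solution requires the RHS to be a perfect cube.
Strategy: iterate y from -40 to 40, compute RHS = 15·y³ + 1, and check whether it is a (positive or negative) perfect cube.
Check small values of y:
  y = 0: RHS = 1 = (1)³ ⇒ x = 1 works.
  y = 1: RHS = 16 is not a perfect cube.
  y = -1: RHS = -14 is not a perfect cube.
  y = 2: RHS = 121 is not a perfect cube.
  y = -2: RHS = -119 is not a perfect cube.
  y = 3: RHS = 406 is not a perfect cube.
  y = -3: RHS = -404 is not a perfect cube.
Continuing the search up to |y| = 40 finds no further solutions beyond those listed.
Collected solutions: (1, 0).

Solutions (with |y| ≤ 40): (1, 0).


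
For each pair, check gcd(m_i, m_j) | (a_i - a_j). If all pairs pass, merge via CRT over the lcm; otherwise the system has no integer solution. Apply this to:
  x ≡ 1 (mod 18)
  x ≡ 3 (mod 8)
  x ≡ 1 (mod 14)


Moduli 18, 8, 14 are not pairwise coprime, so CRT works modulo lcm(m_i) when all pairwise compatibility conditions hold.
Pairwise compatibility: gcd(m_i, m_j) must divide a_i - a_j for every pair.
Merge one congruence at a time:
  Start: x ≡ 1 (mod 18).
  Combine with x ≡ 3 (mod 8): gcd(18, 8) = 2; 3 - 1 = 2, which IS divisible by 2, so compatible.
    Write x = 1 + 18·t and substitute into x ≡ 3 (mod 8): 18·t ≡ 3 − 1 = 2 (mod 8).
    Divide the congruence (and modulus) by g = 2: 9·t ≡ 1 (mod 4).
    Reduce coefficients mod 4: 1·t ≡ 1 (mod 4).
    So t ≡ 1 (mod 4).
    Then x = 1 + 18·1 = 19, valid modulo lcm(18, 8) = 72: x ≡ 19 (mod 72).
  Combine with x ≡ 1 (mod 14): gcd(72, 14) = 2; 1 - 19 = -18, which IS divisible by 2, so compatible.
    Write x = 19 + 72·t and substitute into x ≡ 1 (mod 14): 72·t ≡ 1 − 19 = -18 (mod 14).
    Divide the congruence (and modulus) by g = 2: 36·t ≡ -9 (mod 7).
    Reduce coefficients mod 7: 1·t ≡ 5 (mod 7).
    So t ≡ 5 (mod 7).
    Then x = 19 + 72·5 = 379, valid modulo lcm(72, 14) = 504: x ≡ 379 (mod 504).
Verify: 379 mod 18 = 1, 379 mod 8 = 3, 379 mod 14 = 1.

x ≡ 379 (mod 504).


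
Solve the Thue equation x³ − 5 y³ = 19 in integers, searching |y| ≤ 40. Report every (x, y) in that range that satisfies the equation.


The equation is x³ - 5y³ = 19. For fixed y, x³ = 5·y³ + 19, so a solution requires the RHS to be a perfect cube.
Strategy: iterate y from -40 to 40, compute RHS = 5·y³ + 19, and check whether it is a (positive or negative) perfect cube.
Check small values of y:
  y = 0: RHS = 19 is not a perfect cube.
  y = 1: RHS = 24 is not a perfect cube.
  y = -1: RHS = 14 is not a perfect cube.
  y = 2: RHS = 59 is not a perfect cube.
  y = -2: RHS = -21 is not a perfect cube.
  y = 3: RHS = 154 is not a perfect cube.
  y = -3: RHS = -116 is not a perfect cube.
Continuing the search up to |y| = 40 finds no solutions either.
No (x, y) in the scanned range satisfies the equation.

No integer solutions with |y| ≤ 40.


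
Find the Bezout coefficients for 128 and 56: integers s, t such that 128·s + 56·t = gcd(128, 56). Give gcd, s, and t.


Euclidean algorithm on (128, 56) — divide until remainder is 0:
  128 = 2 · 56 + 16
  56 = 3 · 16 + 8
  16 = 2 · 8 + 0
gcd(128, 56) = 8.
Track Bezout coefficients alongside the remainders: start with r₀ = 128 = a·1 + b·0 (s = 1, t = 0) and r₁ = 56 = a·0 + b·1 (s = 0, t = 1); each new remainder r_{k+1} = r_{k-1} − q_k·r_k inherits s_{k+1} = s_{k-1} − q_k·s_k, t_{k+1} = t_{k-1} − q_k·t_k, so r_k = a·s_k + b·t_k at every step:
  q = 2: r = 16, s = 1 − 2·0 = 1, t = 0 − 2·1 = -2  (check: 128·1 + 56·(-2) = 16)
  q = 3: r = 8, s = 0 − 3·1 = -3, t = 1 − 3·(-2) = 7  (check: 128·(-3) + 56·7 = 8)
The row with r = 8 (the gcd) gives the Bezout coefficients s = -3, t = 7.
Result: 128 · (-3) + 56 · (7) = 8.

gcd(128, 56) = 8; s = -3, t = 7 (check: 128·(-3) + 56·7 = 8).


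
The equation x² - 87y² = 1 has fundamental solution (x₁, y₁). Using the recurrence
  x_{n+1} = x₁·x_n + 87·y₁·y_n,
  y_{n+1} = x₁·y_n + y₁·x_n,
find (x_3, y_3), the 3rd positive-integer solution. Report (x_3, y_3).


Step 1: Find the fundamental solution (x₁, y₁) of x² - 87y² = 1.
  Expand √87 as a continued fraction. a₀ = ⌊√87⌋ = 9; iterate m_{k+1} = d_k·a_k − m_k, d_{k+1} = (87 − m_{k+1}²)/d_k, a_{k+1} = ⌊(a₀ + m_{k+1})/d_{k+1}⌋ (starting m₀ = 0, d₀ = 1), with convergents p_k = a_k·p_{k-1} + p_{k-2}, q_k = a_k·q_{k-1} + q_{k-2} (p₋₁ = 1, q₋₁ = 0):
  k = 0: a₀ = 9; p₀/q₀ = 9/1; p₀² − 87·q₀² = 81 − 87 = -6.
  k = 1: m = 9, d = 6, a = ⌊(9 + 9)/6⌋ = 3; p/q = (3·9 + 1)/(3·1 + 0) = 28/3; p² − 87·q² = 784 − 783 = 1.
  The first convergent with p² − 87·q² = 1 gives the fundamental solution (x₁, y₁) = (28, 3).
Step 2: Apply the recurrence (x_{n+1}, y_{n+1}) = (x₁x_n + 87y₁y_n, x₁y_n + y₁x_n) repeatedly.
  From (x_1, y_1) = (28, 3): x_2 = 28·28 + 87·3·3 = 1567; y_2 = 28·3 + 3·28 = 168.
  From (x_2, y_2) = (1567, 168): x_3 = 28·1567 + 87·3·168 = 87724; y_3 = 28·168 + 3·1567 = 9405.
Step 3: Verify x_3² - 87·y_3² = 7695500176 - 7695500175 = 1 (should be 1). ✓

(x_1, y_1) = (28, 3); (x_3, y_3) = (87724, 9405).


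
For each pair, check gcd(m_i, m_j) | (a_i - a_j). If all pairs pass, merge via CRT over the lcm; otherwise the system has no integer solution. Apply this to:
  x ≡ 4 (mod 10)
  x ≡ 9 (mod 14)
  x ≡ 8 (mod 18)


Moduli 10, 14, 18 are not pairwise coprime, so CRT works modulo lcm(m_i) when all pairwise compatibility conditions hold.
Pairwise compatibility: gcd(m_i, m_j) must divide a_i - a_j for every pair.
Merge one congruence at a time:
  Start: x ≡ 4 (mod 10).
  Combine with x ≡ 9 (mod 14): gcd(10, 14) = 2, and 9 - 4 = 5 is NOT divisible by 2.
    ⇒ system is inconsistent (no integer solution).

No solution (the system is inconsistent).


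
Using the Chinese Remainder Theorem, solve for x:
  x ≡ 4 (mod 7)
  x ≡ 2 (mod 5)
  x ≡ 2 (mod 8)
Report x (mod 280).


Moduli 7, 5, 8 are pairwise coprime; by CRT there is a unique solution modulo M = 7 · 5 · 8 = 280.
Solve pairwise, accumulating the modulus:
  Start with x ≡ 4 (mod 7).
  Combine with x ≡ 2 (mod 5): since gcd(7, 5) = 1, we get a unique residue mod 35.
    Write x = 4 + 7·t and substitute into x ≡ 2 (mod 5): 7·t ≡ 2 − 4 = -2 (mod 5).
    Reduce coefficients mod 5: 2·t ≡ 3 (mod 5).
    The inverse of 2 mod 5 is 3 (since 2·3 = 6 = 1·5 + 1), so t ≡ 3·3 = 9 ≡ 4 (mod 5).
    Then x = 4 + 7·4 = 32, valid modulo lcm(7, 5) = 35: x ≡ 32 (mod 35).
  Combine with x ≡ 2 (mod 8): since gcd(35, 8) = 1, we get a unique residue mod 280.
    Write x = 32 + 35·t and substitute into x ≡ 2 (mod 8): 35·t ≡ 2 − 32 = -30 (mod 8).
    Reduce coefficients mod 8: 3·t ≡ 2 (mod 8).
    The inverse of 3 mod 8 is 3 (since 3·3 = 9 = 1·8 + 1), so t ≡ 3·2 = 6 ≡ 6 (mod 8).
    Then x = 32 + 35·6 = 242, valid modulo lcm(35, 8) = 280: x ≡ 242 (mod 280).
Verify: 242 mod 7 = 4 ✓, 242 mod 5 = 2 ✓, 242 mod 8 = 2 ✓.

x ≡ 242 (mod 280).


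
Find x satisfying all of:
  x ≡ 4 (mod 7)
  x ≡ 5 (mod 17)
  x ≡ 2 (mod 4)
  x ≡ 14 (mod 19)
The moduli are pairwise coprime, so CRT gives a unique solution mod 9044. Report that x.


Product of moduli M = 7 · 17 · 4 · 19 = 9044.
Merge one congruence at a time:
  Start: x ≡ 4 (mod 7).
  Combine with x ≡ 5 (mod 17); new modulus lcm = 119.
    Write x = 4 + 7·t and substitute into x ≡ 5 (mod 17): 7·t ≡ 5 − 4 = 1 (mod 17).
    The inverse of 7 mod 17 is 5 (since 7·5 = 35 = 2·17 + 1), so t ≡ 5·1 = 5 ≡ 5 (mod 17).
    Then x = 4 + 7·5 = 39, valid modulo lcm(7, 17) = 119: x ≡ 39 (mod 119).
  Combine with x ≡ 2 (mod 4); new modulus lcm = 476.
    Write x = 39 + 119·t and substitute into x ≡ 2 (mod 4): 119·t ≡ 2 − 39 = -37 (mod 4).
    Reduce coefficients mod 4: 3·t ≡ 3 (mod 4).
    The inverse of 3 mod 4 is 3 (since 3·3 = 9 = 2·4 + 1), so t ≡ 3·3 = 9 ≡ 1 (mod 4).
    Then x = 39 + 119·1 = 158, valid modulo lcm(119, 4) = 476: x ≡ 158 (mod 476).
  Combine with x ≡ 14 (mod 19); new modulus lcm = 9044.
    Write x = 158 + 476·t and substitute into x ≡ 14 (mod 19): 476·t ≡ 14 − 158 = -144 (mod 19).
    Reduce coefficients mod 19: 1·t ≡ 8 (mod 19).
    So t ≡ 8 (mod 19).
    Then x = 158 + 476·8 = 3966, valid modulo lcm(476, 19) = 9044: x ≡ 3966 (mod 9044).
Verify against each original: 3966 mod 7 = 4, 3966 mod 17 = 5, 3966 mod 4 = 2, 3966 mod 19 = 14.

x ≡ 3966 (mod 9044).


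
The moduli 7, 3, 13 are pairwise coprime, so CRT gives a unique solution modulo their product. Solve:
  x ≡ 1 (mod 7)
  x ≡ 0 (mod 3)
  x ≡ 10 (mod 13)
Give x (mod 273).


Moduli 7, 3, 13 are pairwise coprime; by CRT there is a unique solution modulo M = 7 · 3 · 13 = 273.
Solve pairwise, accumulating the modulus:
  Start with x ≡ 1 (mod 7).
  Combine with x ≡ 0 (mod 3): since gcd(7, 3) = 1, we get a unique residue mod 21.
    Write x = 1 + 7·t and substitute into x ≡ 0 (mod 3): 7·t ≡ 0 − 1 = -1 (mod 3).
    Reduce coefficients mod 3: 1·t ≡ 2 (mod 3).
    So t ≡ 2 (mod 3).
    Then x = 1 + 7·2 = 15, valid modulo lcm(7, 3) = 21: x ≡ 15 (mod 21).
  Combine with x ≡ 10 (mod 13): since gcd(21, 13) = 1, we get a unique residue mod 273.
    Write x = 15 + 21·t and substitute into x ≡ 10 (mod 13): 21·t ≡ 10 − 15 = -5 (mod 13).
    Reduce coefficients mod 13: 8·t ≡ 8 (mod 13).
    The inverse of 8 mod 13 is 5 (since 8·5 = 40 = 3·13 + 1), so t ≡ 5·8 = 40 ≡ 1 (mod 13).
    Then x = 15 + 21·1 = 36, valid modulo lcm(21, 13) = 273: x ≡ 36 (mod 273).
Verify: 36 mod 7 = 1 ✓, 36 mod 3 = 0 ✓, 36 mod 13 = 10 ✓.

x ≡ 36 (mod 273).


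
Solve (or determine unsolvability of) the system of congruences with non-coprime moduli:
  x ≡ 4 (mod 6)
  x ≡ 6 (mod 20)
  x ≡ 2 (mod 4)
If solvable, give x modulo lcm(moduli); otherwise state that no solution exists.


Moduli 6, 20, 4 are not pairwise coprime, so CRT works modulo lcm(m_i) when all pairwise compatibility conditions hold.
Pairwise compatibility: gcd(m_i, m_j) must divide a_i - a_j for every pair.
Merge one congruence at a time:
  Start: x ≡ 4 (mod 6).
  Combine with x ≡ 6 (mod 20): gcd(6, 20) = 2; 6 - 4 = 2, which IS divisible by 2, so compatible.
    Write x = 4 + 6·t and substitute into x ≡ 6 (mod 20): 6·t ≡ 6 − 4 = 2 (mod 20).
    Divide the congruence (and modulus) by g = 2: 3·t ≡ 1 (mod 10).
    The inverse of 3 mod 10 is 7 (since 3·7 = 21 = 2·10 + 1), so t ≡ 7·1 = 7 ≡ 7 (mod 10).
    Then x = 4 + 6·7 = 46, valid modulo lcm(6, 20) = 60: x ≡ 46 (mod 60).
  Combine with x ≡ 2 (mod 4): gcd(60, 4) = 4; 2 - 46 = -44, which IS divisible by 4, so compatible.
    Write x = 46 + 60·t and substitute into x ≡ 2 (mod 4): 60·t ≡ 2 − 46 = -44 (mod 4).
    Divide the congruence (and modulus) by g = 4: 15·t ≡ -11 (mod 1).
    Modulo 1 every t works; take t = 0.
    Then x = 46 + 60·0 = 46, valid modulo lcm(60, 4) = 60: x ≡ 46 (mod 60).
Verify: 46 mod 6 = 4, 46 mod 20 = 6, 46 mod 4 = 2.

x ≡ 46 (mod 60).


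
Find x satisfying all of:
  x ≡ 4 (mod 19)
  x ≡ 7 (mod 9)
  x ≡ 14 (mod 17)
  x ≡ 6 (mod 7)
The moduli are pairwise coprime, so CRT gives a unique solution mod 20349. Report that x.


Product of moduli M = 19 · 9 · 17 · 7 = 20349.
Merge one congruence at a time:
  Start: x ≡ 4 (mod 19).
  Combine with x ≡ 7 (mod 9); new modulus lcm = 171.
    Write x = 4 + 19·t and substitute into x ≡ 7 (mod 9): 19·t ≡ 7 − 4 = 3 (mod 9).
    Reduce coefficients mod 9: 1·t ≡ 3 (mod 9).
    So t ≡ 3 (mod 9).
    Then x = 4 + 19·3 = 61, valid modulo lcm(19, 9) = 171: x ≡ 61 (mod 171).
  Combine with x ≡ 14 (mod 17); new modulus lcm = 2907.
    Write x = 61 + 171·t and substitute into x ≡ 14 (mod 17): 171·t ≡ 14 − 61 = -47 (mod 17).
    Reduce coefficients mod 17: 1·t ≡ 4 (mod 17).
    So t ≡ 4 (mod 17).
    Then x = 61 + 171·4 = 745, valid modulo lcm(171, 17) = 2907: x ≡ 745 (mod 2907).
  Combine with x ≡ 6 (mod 7); new modulus lcm = 20349.
    Write x = 745 + 2907·t and substitute into x ≡ 6 (mod 7): 2907·t ≡ 6 − 745 = -739 (mod 7).
    Reduce coefficients mod 7: 2·t ≡ 3 (mod 7).
    The inverse of 2 mod 7 is 4 (since 2·4 = 8 = 1·7 + 1), so t ≡ 4·3 = 12 ≡ 5 (mod 7).
    Then x = 745 + 2907·5 = 15280, valid modulo lcm(2907, 7) = 20349: x ≡ 15280 (mod 20349).
Verify against each original: 15280 mod 19 = 4, 15280 mod 9 = 7, 15280 mod 17 = 14, 15280 mod 7 = 6.

x ≡ 15280 (mod 20349).


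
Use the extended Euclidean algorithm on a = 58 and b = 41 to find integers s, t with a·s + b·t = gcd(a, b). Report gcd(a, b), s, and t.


Euclidean algorithm on (58, 41) — divide until remainder is 0:
  58 = 1 · 41 + 17
  41 = 2 · 17 + 7
  17 = 2 · 7 + 3
  7 = 2 · 3 + 1
  3 = 3 · 1 + 0
gcd(58, 41) = 1.
Track Bezout coefficients alongside the remainders: start with r₀ = 58 = a·1 + b·0 (s = 1, t = 0) and r₁ = 41 = a·0 + b·1 (s = 0, t = 1); each new remainder r_{k+1} = r_{k-1} − q_k·r_k inherits s_{k+1} = s_{k-1} − q_k·s_k, t_{k+1} = t_{k-1} − q_k·t_k, so r_k = a·s_k + b·t_k at every step:
  q = 1: r = 17, s = 1 − 1·0 = 1, t = 0 − 1·1 = -1  (check: 58·1 + 41·(-1) = 17)
  q = 2: r = 7, s = 0 − 2·1 = -2, t = 1 − 2·(-1) = 3  (check: 58·(-2) + 41·3 = 7)
  q = 2: r = 3, s = 1 − 2·(-2) = 5, t = -1 − 2·3 = -7  (check: 58·5 + 41·(-7) = 3)
  q = 2: r = 1, s = -2 − 2·5 = -12, t = 3 − 2·(-7) = 17  (check: 58·(-12) + 41·17 = 1)
The row with r = 1 (the gcd) gives the Bezout coefficients s = -12, t = 17.
Result: 58 · (-12) + 41 · (17) = 1.

gcd(58, 41) = 1; s = -12, t = 17 (check: 58·(-12) + 41·17 = 1).


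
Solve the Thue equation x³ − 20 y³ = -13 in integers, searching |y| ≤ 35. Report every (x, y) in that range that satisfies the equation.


The equation is x³ - 20y³ = -13. For fixed y, x³ = 20·y³ − 13, so a solution requires the RHS to be a perfect cube.
Strategy: iterate y from -35 to 35, compute RHS = 20·y³ − 13, and check whether it is a (positive or negative) perfect cube.
Check small values of y:
  y = 0: RHS = -13 is not a perfect cube.
  y = 1: RHS = 7 is not a perfect cube.
  y = -1: RHS = -33 is not a perfect cube.
  y = 2: RHS = 147 is not a perfect cube.
  y = -2: RHS = -173 is not a perfect cube.
  y = 3: RHS = 527 is not a perfect cube.
  y = -3: RHS = -553 is not a perfect cube.
Continuing the search up to |y| = 35 finds no solutions either.
No (x, y) in the scanned range satisfies the equation.

No integer solutions with |y| ≤ 35.


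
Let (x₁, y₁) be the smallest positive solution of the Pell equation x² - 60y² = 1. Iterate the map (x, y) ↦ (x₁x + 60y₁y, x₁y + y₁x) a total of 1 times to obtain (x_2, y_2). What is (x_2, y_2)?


Step 1: Find the fundamental solution (x₁, y₁) of x² - 60y² = 1.
  Expand √60 as a continued fraction. a₀ = ⌊√60⌋ = 7; iterate m_{k+1} = d_k·a_k − m_k, d_{k+1} = (60 − m_{k+1}²)/d_k, a_{k+1} = ⌊(a₀ + m_{k+1})/d_{k+1}⌋ (starting m₀ = 0, d₀ = 1), with convergents p_k = a_k·p_{k-1} + p_{k-2}, q_k = a_k·q_{k-1} + q_{k-2} (p₋₁ = 1, q₋₁ = 0):
  k = 0: a₀ = 7; p₀/q₀ = 7/1; p₀² − 60·q₀² = 49 − 60 = -11.
  k = 1: m = 7, d = 11, a = ⌊(7 + 7)/11⌋ = 1; p/q = (1·7 + 1)/(1·1 + 0) = 8/1; p² − 60·q² = 64 − 60 = 4.
  k = 2: m = 4, d = 4, a = ⌊(7 + 4)/4⌋ = 2; p/q = (2·8 + 7)/(2·1 + 1) = 23/3; p² − 60·q² = 529 − 540 = -11.
  k = 3: m = 4, d = 11, a = ⌊(7 + 4)/11⌋ = 1; p/q = (1·23 + 8)/(1·3 + 1) = 31/4; p² − 60·q² = 961 − 960 = 1.
  The first convergent with p² − 60·q² = 1 gives the fundamental solution (x₁, y₁) = (31, 4).
Step 2: Apply the recurrence (x_{n+1}, y_{n+1}) = (x₁x_n + 60y₁y_n, x₁y_n + y₁x_n) repeatedly.
  From (x_1, y_1) = (31, 4): x_2 = 31·31 + 60·4·4 = 1921; y_2 = 31·4 + 4·31 = 248.
Step 3: Verify x_2² - 60·y_2² = 3690241 - 3690240 = 1 (should be 1). ✓

(x_1, y_1) = (31, 4); (x_2, y_2) = (1921, 248).


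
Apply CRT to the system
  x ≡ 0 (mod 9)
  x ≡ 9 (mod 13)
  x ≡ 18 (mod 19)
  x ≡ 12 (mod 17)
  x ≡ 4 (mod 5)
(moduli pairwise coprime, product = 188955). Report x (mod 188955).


Product of moduli M = 9 · 13 · 19 · 17 · 5 = 188955.
Merge one congruence at a time:
  Start: x ≡ 0 (mod 9).
  Combine with x ≡ 9 (mod 13); new modulus lcm = 117.
    Write x = 0 + 9·t and substitute into x ≡ 9 (mod 13): 9·t ≡ 9 − 0 = 9 (mod 13).
    The inverse of 9 mod 13 is 3 (since 9·3 = 27 = 2·13 + 1), so t ≡ 3·9 = 27 ≡ 1 (mod 13).
    Then x = 0 + 9·1 = 9, valid modulo lcm(9, 13) = 117: x ≡ 9 (mod 117).
  Combine with x ≡ 18 (mod 19); new modulus lcm = 2223.
    Write x = 9 + 117·t and substitute into x ≡ 18 (mod 19): 117·t ≡ 18 − 9 = 9 (mod 19).
    Reduce coefficients mod 19: 3·t ≡ 9 (mod 19).
    The inverse of 3 mod 19 is 13 (since 3·13 = 39 = 2·19 + 1), so t ≡ 13·9 = 117 ≡ 3 (mod 19).
    Then x = 9 + 117·3 = 360, valid modulo lcm(117, 19) = 2223: x ≡ 360 (mod 2223).
  Combine with x ≡ 12 (mod 17); new modulus lcm = 37791.
    Write x = 360 + 2223·t and substitute into x ≡ 12 (mod 17): 2223·t ≡ 12 − 360 = -348 (mod 17).
    Reduce coefficients mod 17: 13·t ≡ 9 (mod 17).
    The inverse of 13 mod 17 is 4 (since 13·4 = 52 = 3·17 + 1), so t ≡ 4·9 = 36 ≡ 2 (mod 17).
    Then x = 360 + 2223·2 = 4806, valid modulo lcm(2223, 17) = 37791: x ≡ 4806 (mod 37791).
  Combine with x ≡ 4 (mod 5); new modulus lcm = 188955.
    Write x = 4806 + 37791·t and substitute into x ≡ 4 (mod 5): 37791·t ≡ 4 − 4806 = -4802 (mod 5).
    Reduce coefficients mod 5: 1·t ≡ 3 (mod 5).
    So t ≡ 3 (mod 5).
    Then x = 4806 + 37791·3 = 118179, valid modulo lcm(37791, 5) = 188955: x ≡ 118179 (mod 188955).
Verify against each original: 118179 mod 9 = 0, 118179 mod 13 = 9, 118179 mod 19 = 18, 118179 mod 17 = 12, 118179 mod 5 = 4.

x ≡ 118179 (mod 188955).


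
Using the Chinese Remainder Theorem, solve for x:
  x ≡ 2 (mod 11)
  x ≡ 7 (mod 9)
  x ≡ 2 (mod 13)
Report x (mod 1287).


Moduli 11, 9, 13 are pairwise coprime; by CRT there is a unique solution modulo M = 11 · 9 · 13 = 1287.
Solve pairwise, accumulating the modulus:
  Start with x ≡ 2 (mod 11).
  Combine with x ≡ 7 (mod 9): since gcd(11, 9) = 1, we get a unique residue mod 99.
    Write x = 2 + 11·t and substitute into x ≡ 7 (mod 9): 11·t ≡ 7 − 2 = 5 (mod 9).
    Reduce coefficients mod 9: 2·t ≡ 5 (mod 9).
    The inverse of 2 mod 9 is 5 (since 2·5 = 10 = 1·9 + 1), so t ≡ 5·5 = 25 ≡ 7 (mod 9).
    Then x = 2 + 11·7 = 79, valid modulo lcm(11, 9) = 99: x ≡ 79 (mod 99).
  Combine with x ≡ 2 (mod 13): since gcd(99, 13) = 1, we get a unique residue mod 1287.
    Write x = 79 + 99·t and substitute into x ≡ 2 (mod 13): 99·t ≡ 2 − 79 = -77 (mod 13).
    Reduce coefficients mod 13: 8·t ≡ 1 (mod 13).
    The inverse of 8 mod 13 is 5 (since 8·5 = 40 = 3·13 + 1), so t ≡ 5·1 = 5 ≡ 5 (mod 13).
    Then x = 79 + 99·5 = 574, valid modulo lcm(99, 13) = 1287: x ≡ 574 (mod 1287).
Verify: 574 mod 11 = 2 ✓, 574 mod 9 = 7 ✓, 574 mod 13 = 2 ✓.

x ≡ 574 (mod 1287).


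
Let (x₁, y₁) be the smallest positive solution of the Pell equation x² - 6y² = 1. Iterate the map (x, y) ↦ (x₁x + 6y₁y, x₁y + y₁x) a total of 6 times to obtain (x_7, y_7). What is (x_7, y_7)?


Step 1: Find the fundamental solution (x₁, y₁) of x² - 6y² = 1.
  Expand √6 as a continued fraction. a₀ = ⌊√6⌋ = 2; iterate m_{k+1} = d_k·a_k − m_k, d_{k+1} = (6 − m_{k+1}²)/d_k, a_{k+1} = ⌊(a₀ + m_{k+1})/d_{k+1}⌋ (starting m₀ = 0, d₀ = 1), with convergents p_k = a_k·p_{k-1} + p_{k-2}, q_k = a_k·q_{k-1} + q_{k-2} (p₋₁ = 1, q₋₁ = 0):
  k = 0: a₀ = 2; p₀/q₀ = 2/1; p₀² − 6·q₀² = 4 − 6 = -2.
  k = 1: m = 2, d = 2, a = ⌊(2 + 2)/2⌋ = 2; p/q = (2·2 + 1)/(2·1 + 0) = 5/2; p² − 6·q² = 25 − 24 = 1.
  The first convergent with p² − 6·q² = 1 gives the fundamental solution (x₁, y₁) = (5, 2).
Step 2: Apply the recurrence (x_{n+1}, y_{n+1}) = (x₁x_n + 6y₁y_n, x₁y_n + y₁x_n) repeatedly.
  From (x_1, y_1) = (5, 2): x_2 = 5·5 + 6·2·2 = 49; y_2 = 5·2 + 2·5 = 20.
  From (x_2, y_2) = (49, 20): x_3 = 5·49 + 6·2·20 = 485; y_3 = 5·20 + 2·49 = 198.
  From (x_3, y_3) = (485, 198): x_4 = 5·485 + 6·2·198 = 4801; y_4 = 5·198 + 2·485 = 1960.
  From (x_4, y_4) = (4801, 1960): x_5 = 5·4801 + 6·2·1960 = 47525; y_5 = 5·1960 + 2·4801 = 19402.
  From (x_5, y_5) = (47525, 19402): x_6 = 5·47525 + 6·2·19402 = 470449; y_6 = 5·19402 + 2·47525 = 192060.
  From (x_6, y_6) = (470449, 192060): x_7 = 5·470449 + 6·2·192060 = 4656965; y_7 = 5·192060 + 2·470449 = 1901198.
Step 3: Verify x_7² - 6·y_7² = 21687323011225 - 21687323011224 = 1 (should be 1). ✓

(x_1, y_1) = (5, 2); (x_7, y_7) = (4656965, 1901198).


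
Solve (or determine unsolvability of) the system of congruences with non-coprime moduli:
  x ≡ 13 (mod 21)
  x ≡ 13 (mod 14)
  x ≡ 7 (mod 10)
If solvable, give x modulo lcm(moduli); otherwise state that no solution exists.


Moduli 21, 14, 10 are not pairwise coprime, so CRT works modulo lcm(m_i) when all pairwise compatibility conditions hold.
Pairwise compatibility: gcd(m_i, m_j) must divide a_i - a_j for every pair.
Merge one congruence at a time:
  Start: x ≡ 13 (mod 21).
  Combine with x ≡ 13 (mod 14): gcd(21, 14) = 7; 13 - 13 = 0, which IS divisible by 7, so compatible.
    Write x = 13 + 21·t and substitute into x ≡ 13 (mod 14): 21·t ≡ 13 − 13 = 0 (mod 14).
    Divide the congruence (and modulus) by g = 7: 3·t ≡ 0 (mod 2).
    Reduce coefficients mod 2: 1·t ≡ 0 (mod 2).
    So t ≡ 0 (mod 2).
    Then x = 13 + 21·0 = 13, valid modulo lcm(21, 14) = 42: x ≡ 13 (mod 42).
  Combine with x ≡ 7 (mod 10): gcd(42, 10) = 2; 7 - 13 = -6, which IS divisible by 2, so compatible.
    Write x = 13 + 42·t and substitute into x ≡ 7 (mod 10): 42·t ≡ 7 − 13 = -6 (mod 10).
    Divide the congruence (and modulus) by g = 2: 21·t ≡ -3 (mod 5).
    Reduce coefficients mod 5: 1·t ≡ 2 (mod 5).
    So t ≡ 2 (mod 5).
    Then x = 13 + 42·2 = 97, valid modulo lcm(42, 10) = 210: x ≡ 97 (mod 210).
Verify: 97 mod 21 = 13, 97 mod 14 = 13, 97 mod 10 = 7.

x ≡ 97 (mod 210).


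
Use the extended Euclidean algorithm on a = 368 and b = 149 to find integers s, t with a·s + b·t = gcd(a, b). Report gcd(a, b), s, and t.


Euclidean algorithm on (368, 149) — divide until remainder is 0:
  368 = 2 · 149 + 70
  149 = 2 · 70 + 9
  70 = 7 · 9 + 7
  9 = 1 · 7 + 2
  7 = 3 · 2 + 1
  2 = 2 · 1 + 0
gcd(368, 149) = 1.
Track Bezout coefficients alongside the remainders: start with r₀ = 368 = a·1 + b·0 (s = 1, t = 0) and r₁ = 149 = a·0 + b·1 (s = 0, t = 1); each new remainder r_{k+1} = r_{k-1} − q_k·r_k inherits s_{k+1} = s_{k-1} − q_k·s_k, t_{k+1} = t_{k-1} − q_k·t_k, so r_k = a·s_k + b·t_k at every step:
  q = 2: r = 70, s = 1 − 2·0 = 1, t = 0 − 2·1 = -2  (check: 368·1 + 149·(-2) = 70)
  q = 2: r = 9, s = 0 − 2·1 = -2, t = 1 − 2·(-2) = 5  (check: 368·(-2) + 149·5 = 9)
  q = 7: r = 7, s = 1 − 7·(-2) = 15, t = -2 − 7·5 = -37  (check: 368·15 + 149·(-37) = 7)
  q = 1: r = 2, s = -2 − 1·15 = -17, t = 5 − 1·(-37) = 42  (check: 368·(-17) + 149·42 = 2)
  q = 3: r = 1, s = 15 − 3·(-17) = 66, t = -37 − 3·42 = -163  (check: 368·66 + 149·(-163) = 1)
The row with r = 1 (the gcd) gives the Bezout coefficients s = 66, t = -163.
Result: 368 · (66) + 149 · (-163) = 1.

gcd(368, 149) = 1; s = 66, t = -163 (check: 368·66 + 149·(-163) = 1).


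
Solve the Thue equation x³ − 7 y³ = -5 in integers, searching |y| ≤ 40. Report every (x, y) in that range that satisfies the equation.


The equation is x³ - 7y³ = -5. For fixed y, x³ = 7·y³ − 5, so a solution requires the RHS to be a perfect cube.
Strategy: iterate y from -40 to 40, compute RHS = 7·y³ − 5, and check whether it is a (positive or negative) perfect cube.
Check small values of y:
  y = 0: RHS = -5 is not a perfect cube.
  y = 1: RHS = 2 is not a perfect cube.
  y = -1: RHS = -12 is not a perfect cube.
  y = 2: RHS = 51 is not a perfect cube.
  y = -2: RHS = -61 is not a perfect cube.
  y = 3: RHS = 184 is not a perfect cube.
  y = -3: RHS = -194 is not a perfect cube.
Continuing the search up to |y| = 40 finds no solutions either.
No (x, y) in the scanned range satisfies the equation.

No integer solutions with |y| ≤ 40.


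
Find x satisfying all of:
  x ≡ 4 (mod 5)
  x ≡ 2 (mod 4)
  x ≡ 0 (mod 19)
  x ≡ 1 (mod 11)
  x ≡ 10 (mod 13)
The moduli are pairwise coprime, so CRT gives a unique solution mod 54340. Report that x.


Product of moduli M = 5 · 4 · 19 · 11 · 13 = 54340.
Merge one congruence at a time:
  Start: x ≡ 4 (mod 5).
  Combine with x ≡ 2 (mod 4); new modulus lcm = 20.
    Write x = 4 + 5·t and substitute into x ≡ 2 (mod 4): 5·t ≡ 2 − 4 = -2 (mod 4).
    Reduce coefficients mod 4: 1·t ≡ 2 (mod 4).
    So t ≡ 2 (mod 4).
    Then x = 4 + 5·2 = 14, valid modulo lcm(5, 4) = 20: x ≡ 14 (mod 20).
  Combine with x ≡ 0 (mod 19); new modulus lcm = 380.
    Write x = 14 + 20·t and substitute into x ≡ 0 (mod 19): 20·t ≡ 0 − 14 = -14 (mod 19).
    Reduce coefficients mod 19: 1·t ≡ 5 (mod 19).
    So t ≡ 5 (mod 19).
    Then x = 14 + 20·5 = 114, valid modulo lcm(20, 19) = 380: x ≡ 114 (mod 380).
  Combine with x ≡ 1 (mod 11); new modulus lcm = 4180.
    Write x = 114 + 380·t and substitute into x ≡ 1 (mod 11): 380·t ≡ 1 − 114 = -113 (mod 11).
    Reduce coefficients mod 11: 6·t ≡ 8 (mod 11).
    The inverse of 6 mod 11 is 2 (since 6·2 = 12 = 1·11 + 1), so t ≡ 2·8 = 16 ≡ 5 (mod 11).
    Then x = 114 + 380·5 = 2014, valid modulo lcm(380, 11) = 4180: x ≡ 2014 (mod 4180).
  Combine with x ≡ 10 (mod 13); new modulus lcm = 54340.
    Write x = 2014 + 4180·t and substitute into x ≡ 10 (mod 13): 4180·t ≡ 10 − 2014 = -2004 (mod 13).
    Reduce coefficients mod 13: 7·t ≡ 11 (mod 13).
    The inverse of 7 mod 13 is 2 (since 7·2 = 14 = 1·13 + 1), so t ≡ 2·11 = 22 ≡ 9 (mod 13).
    Then x = 2014 + 4180·9 = 39634, valid modulo lcm(4180, 13) = 54340: x ≡ 39634 (mod 54340).
Verify against each original: 39634 mod 5 = 4, 39634 mod 4 = 2, 39634 mod 19 = 0, 39634 mod 11 = 1, 39634 mod 13 = 10.

x ≡ 39634 (mod 54340).


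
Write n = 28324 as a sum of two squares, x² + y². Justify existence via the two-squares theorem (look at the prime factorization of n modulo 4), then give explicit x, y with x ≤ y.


Step 1: Factor n = 28324 = 2^2 · 73 · 97.
Step 2: Check the mod-4 condition on each prime factor: 2 = 2 (special); 73 ≡ 1 (mod 4), exponent 1; 97 ≡ 1 (mod 4), exponent 1.
All primes ≡ 3 (mod 4) appear to even exponent (or don't appear), so by the two-squares theorem n IS expressible as a sum of two squares.
Step 3: Build a representation. Group n = k² · m with k = 2 and m = 73 · 97 = 7081 (a product of primes ≡ 1 (mod 4)); a representation of m scales to one of n via (k·x)² + (k·y)² = k²(x² + y²). Each prime p ≡ 1 (mod 4) is itself a sum of two squares; find a² by testing p − a² for a perfect square:
  73: 73 − 1² = 72, 73 − 2² = 69, 73 − 3² = 64 = 8² ⇒ 73 = 3² + 8².
  97: 97 − 1² = 96, 97 − 2² = 93, 97 − 3² = 88, 97 − 4² = 81 = 9² ⇒ 97 = 4² + 9².
  Combine using the Brahmagupta–Fibonacci identity (a² + b²)(c² + d²) = (ac − bd)² + (ad + bc)² = (ac + bd)² + (ad − bc)²:
  73 · 97 = 7081: from (3² + 8²)(4² + 9²), take (3·4 − 8·9, 3·9 + 8·4) = (12 − 72, 27 + 32) = (-60, 59); dropping signs (only squares matter) gives (60, 59); check 60² + 59² = 3600 + 3481 = 7081 ✓.
  Scale by k = 2: (2·60, 2·59) = (120, 118).
Step 4: Order so x ≤ y and verify: 118² + 120² = 13924 + 14400 = 28324 = n. ✓

n = 28324 = 118² + 120² (one valid representation with x ≤ y).


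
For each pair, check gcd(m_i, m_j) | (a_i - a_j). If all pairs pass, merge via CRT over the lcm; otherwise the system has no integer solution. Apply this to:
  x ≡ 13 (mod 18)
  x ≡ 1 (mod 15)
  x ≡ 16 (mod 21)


Moduli 18, 15, 21 are not pairwise coprime, so CRT works modulo lcm(m_i) when all pairwise compatibility conditions hold.
Pairwise compatibility: gcd(m_i, m_j) must divide a_i - a_j for every pair.
Merge one congruence at a time:
  Start: x ≡ 13 (mod 18).
  Combine with x ≡ 1 (mod 15): gcd(18, 15) = 3; 1 - 13 = -12, which IS divisible by 3, so compatible.
    Write x = 13 + 18·t and substitute into x ≡ 1 (mod 15): 18·t ≡ 1 − 13 = -12 (mod 15).
    Divide the congruence (and modulus) by g = 3: 6·t ≡ -4 (mod 5).
    Reduce coefficients mod 5: 1·t ≡ 1 (mod 5).
    So t ≡ 1 (mod 5).
    Then x = 13 + 18·1 = 31, valid modulo lcm(18, 15) = 90: x ≡ 31 (mod 90).
  Combine with x ≡ 16 (mod 21): gcd(90, 21) = 3; 16 - 31 = -15, which IS divisible by 3, so compatible.
    Write x = 31 + 90·t and substitute into x ≡ 16 (mod 21): 90·t ≡ 16 − 31 = -15 (mod 21).
    Divide the congruence (and modulus) by g = 3: 30·t ≡ -5 (mod 7).
    Reduce coefficients mod 7: 2·t ≡ 2 (mod 7).
    The inverse of 2 mod 7 is 4 (since 2·4 = 8 = 1·7 + 1), so t ≡ 4·2 = 8 ≡ 1 (mod 7).
    Then x = 31 + 90·1 = 121, valid modulo lcm(90, 21) = 630: x ≡ 121 (mod 630).
Verify: 121 mod 18 = 13, 121 mod 15 = 1, 121 mod 21 = 16.

x ≡ 121 (mod 630).


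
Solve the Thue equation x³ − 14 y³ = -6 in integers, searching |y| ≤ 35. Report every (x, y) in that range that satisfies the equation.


The equation is x³ - 14y³ = -6. For fixed y, x³ = 14·y³ − 6, so a solution requires the RHS to be a perfect cube.
Strategy: iterate y from -35 to 35, compute RHS = 14·y³ − 6, and check whether it is a (positive or negative) perfect cube.
Check small values of y:
  y = 0: RHS = -6 is not a perfect cube.
  y = 1: RHS = 8 = (2)³ ⇒ x = 2 works.
  y = -1: RHS = -20 is not a perfect cube.
  y = 2: RHS = 106 is not a perfect cube.
  y = -2: RHS = -118 is not a perfect cube.
  y = 3: RHS = 372 is not a perfect cube.
  y = -3: RHS = -384 is not a perfect cube.
Continuing the search up to |y| = 35 finds no further solutions beyond those listed.
Collected solutions: (2, 1).

Solutions (with |y| ≤ 35): (2, 1).


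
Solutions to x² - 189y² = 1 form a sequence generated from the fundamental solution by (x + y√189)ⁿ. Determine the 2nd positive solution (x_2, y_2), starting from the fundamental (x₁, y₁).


Step 1: Find the fundamental solution (x₁, y₁) of x² - 189y² = 1.
  Expand √189 as a continued fraction. a₀ = ⌊√189⌋ = 13; iterate m_{k+1} = d_k·a_k − m_k, d_{k+1} = (189 − m_{k+1}²)/d_k, a_{k+1} = ⌊(a₀ + m_{k+1})/d_{k+1}⌋ (starting m₀ = 0, d₀ = 1), with convergents p_k = a_k·p_{k-1} + p_{k-2}, q_k = a_k·q_{k-1} + q_{k-2} (p₋₁ = 1, q₋₁ = 0):
  k = 0: a₀ = 13; p₀/q₀ = 13/1; p₀² − 189·q₀² = 169 − 189 = -20.
  k = 1: m = 13, d = 20, a = ⌊(13 + 13)/20⌋ = 1; p/q = (1·13 + 1)/(1·1 + 0) = 14/1; p² − 189·q² = 196 − 189 = 7.
  k = 2: m = 7, d = 7, a = ⌊(13 + 7)/7⌋ = 2; p/q = (2·14 + 13)/(2·1 + 1) = 41/3; p² − 189·q² = 1681 − 1701 = -20.
  k = 3: m = 7, d = 20, a = ⌊(13 + 7)/20⌋ = 1; p/q = (1·41 + 14)/(1·3 + 1) = 55/4; p² − 189·q² = 3025 − 3024 = 1.
  The first convergent with p² − 189·q² = 1 gives the fundamental solution (x₁, y₁) = (55, 4).
Step 2: Apply the recurrence (x_{n+1}, y_{n+1}) = (x₁x_n + 189y₁y_n, x₁y_n + y₁x_n) repeatedly.
  From (x_1, y_1) = (55, 4): x_2 = 55·55 + 189·4·4 = 6049; y_2 = 55·4 + 4·55 = 440.
Step 3: Verify x_2² - 189·y_2² = 36590401 - 36590400 = 1 (should be 1). ✓

(x_1, y_1) = (55, 4); (x_2, y_2) = (6049, 440).


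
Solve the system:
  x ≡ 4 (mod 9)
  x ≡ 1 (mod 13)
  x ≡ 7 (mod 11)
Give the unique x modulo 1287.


Moduli 9, 13, 11 are pairwise coprime; by CRT there is a unique solution modulo M = 9 · 13 · 11 = 1287.
Solve pairwise, accumulating the modulus:
  Start with x ≡ 4 (mod 9).
  Combine with x ≡ 1 (mod 13): since gcd(9, 13) = 1, we get a unique residue mod 117.
    Write x = 4 + 9·t and substitute into x ≡ 1 (mod 13): 9·t ≡ 1 − 4 = -3 (mod 13).
    Reduce coefficients mod 13: 9·t ≡ 10 (mod 13).
    The inverse of 9 mod 13 is 3 (since 9·3 = 27 = 2·13 + 1), so t ≡ 3·10 = 30 ≡ 4 (mod 13).
    Then x = 4 + 9·4 = 40, valid modulo lcm(9, 13) = 117: x ≡ 40 (mod 117).
  Combine with x ≡ 7 (mod 11): since gcd(117, 11) = 1, we get a unique residue mod 1287.
    Write x = 40 + 117·t and substitute into x ≡ 7 (mod 11): 117·t ≡ 7 − 40 = -33 (mod 11).
    Reduce coefficients mod 11: 7·t ≡ 0 (mod 11).
    The inverse of 7 mod 11 is 8 (since 7·8 = 56 = 5·11 + 1), so t ≡ 8·0 = 0 ≡ 0 (mod 11).
    Then x = 40 + 117·0 = 40, valid modulo lcm(117, 11) = 1287: x ≡ 40 (mod 1287).
Verify: 40 mod 9 = 4 ✓, 40 mod 13 = 1 ✓, 40 mod 11 = 7 ✓.

x ≡ 40 (mod 1287).


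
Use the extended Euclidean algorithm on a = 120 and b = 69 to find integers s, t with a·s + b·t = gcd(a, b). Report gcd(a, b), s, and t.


Euclidean algorithm on (120, 69) — divide until remainder is 0:
  120 = 1 · 69 + 51
  69 = 1 · 51 + 18
  51 = 2 · 18 + 15
  18 = 1 · 15 + 3
  15 = 5 · 3 + 0
gcd(120, 69) = 3.
Track Bezout coefficients alongside the remainders: start with r₀ = 120 = a·1 + b·0 (s = 1, t = 0) and r₁ = 69 = a·0 + b·1 (s = 0, t = 1); each new remainder r_{k+1} = r_{k-1} − q_k·r_k inherits s_{k+1} = s_{k-1} − q_k·s_k, t_{k+1} = t_{k-1} − q_k·t_k, so r_k = a·s_k + b·t_k at every step:
  q = 1: r = 51, s = 1 − 1·0 = 1, t = 0 − 1·1 = -1  (check: 120·1 + 69·(-1) = 51)
  q = 1: r = 18, s = 0 − 1·1 = -1, t = 1 − 1·(-1) = 2  (check: 120·(-1) + 69·2 = 18)
  q = 2: r = 15, s = 1 − 2·(-1) = 3, t = -1 − 2·2 = -5  (check: 120·3 + 69·(-5) = 15)
  q = 1: r = 3, s = -1 − 1·3 = -4, t = 2 − 1·(-5) = 7  (check: 120·(-4) + 69·7 = 3)
The row with r = 3 (the gcd) gives the Bezout coefficients s = -4, t = 7.
Result: 120 · (-4) + 69 · (7) = 3.

gcd(120, 69) = 3; s = -4, t = 7 (check: 120·(-4) + 69·7 = 3).


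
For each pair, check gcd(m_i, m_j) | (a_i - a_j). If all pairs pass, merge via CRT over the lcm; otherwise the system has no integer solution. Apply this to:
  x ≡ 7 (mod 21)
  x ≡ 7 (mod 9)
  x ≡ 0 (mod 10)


Moduli 21, 9, 10 are not pairwise coprime, so CRT works modulo lcm(m_i) when all pairwise compatibility conditions hold.
Pairwise compatibility: gcd(m_i, m_j) must divide a_i - a_j for every pair.
Merge one congruence at a time:
  Start: x ≡ 7 (mod 21).
  Combine with x ≡ 7 (mod 9): gcd(21, 9) = 3; 7 - 7 = 0, which IS divisible by 3, so compatible.
    Write x = 7 + 21·t and substitute into x ≡ 7 (mod 9): 21·t ≡ 7 − 7 = 0 (mod 9).
    Divide the congruence (and modulus) by g = 3: 7·t ≡ 0 (mod 3).
    Reduce coefficients mod 3: 1·t ≡ 0 (mod 3).
    So t ≡ 0 (mod 3).
    Then x = 7 + 21·0 = 7, valid modulo lcm(21, 9) = 63: x ≡ 7 (mod 63).
  Combine with x ≡ 0 (mod 10): gcd(63, 10) = 1; 0 - 7 = -7, which IS divisible by 1, so compatible.
    Write x = 7 + 63·t and substitute into x ≡ 0 (mod 10): 63·t ≡ 0 − 7 = -7 (mod 10).
    Reduce coefficients mod 10: 3·t ≡ 3 (mod 10).
    The inverse of 3 mod 10 is 7 (since 3·7 = 21 = 2·10 + 1), so t ≡ 7·3 = 21 ≡ 1 (mod 10).
    Then x = 7 + 63·1 = 70, valid modulo lcm(63, 10) = 630: x ≡ 70 (mod 630).
Verify: 70 mod 21 = 7, 70 mod 9 = 7, 70 mod 10 = 0.

x ≡ 70 (mod 630).


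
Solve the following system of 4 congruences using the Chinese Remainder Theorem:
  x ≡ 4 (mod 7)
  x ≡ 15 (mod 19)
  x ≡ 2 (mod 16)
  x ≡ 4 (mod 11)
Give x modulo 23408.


Product of moduli M = 7 · 19 · 16 · 11 = 23408.
Merge one congruence at a time:
  Start: x ≡ 4 (mod 7).
  Combine with x ≡ 15 (mod 19); new modulus lcm = 133.
    Write x = 4 + 7·t and substitute into x ≡ 15 (mod 19): 7·t ≡ 15 − 4 = 11 (mod 19).
    The inverse of 7 mod 19 is 11 (since 7·11 = 77 = 4·19 + 1), so t ≡ 11·11 = 121 ≡ 7 (mod 19).
    Then x = 4 + 7·7 = 53, valid modulo lcm(7, 19) = 133: x ≡ 53 (mod 133).
  Combine with x ≡ 2 (mod 16); new modulus lcm = 2128.
    Write x = 53 + 133·t and substitute into x ≡ 2 (mod 16): 133·t ≡ 2 − 53 = -51 (mod 16).
    Reduce coefficients mod 16: 5·t ≡ 13 (mod 16).
    The inverse of 5 mod 16 is 13 (since 5·13 = 65 = 4·16 + 1), so t ≡ 13·13 = 169 ≡ 9 (mod 16).
    Then x = 53 + 133·9 = 1250, valid modulo lcm(133, 16) = 2128: x ≡ 1250 (mod 2128).
  Combine with x ≡ 4 (mod 11); new modulus lcm = 23408.
    Write x = 1250 + 2128·t and substitute into x ≡ 4 (mod 11): 2128·t ≡ 4 − 1250 = -1246 (mod 11).
    Reduce coefficients mod 11: 5·t ≡ 8 (mod 11).
    The inverse of 5 mod 11 is 9 (since 5·9 = 45 = 4·11 + 1), so t ≡ 9·8 = 72 ≡ 6 (mod 11).
    Then x = 1250 + 2128·6 = 14018, valid modulo lcm(2128, 11) = 23408: x ≡ 14018 (mod 23408).
Verify against each original: 14018 mod 7 = 4, 14018 mod 19 = 15, 14018 mod 16 = 2, 14018 mod 11 = 4.

x ≡ 14018 (mod 23408).
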